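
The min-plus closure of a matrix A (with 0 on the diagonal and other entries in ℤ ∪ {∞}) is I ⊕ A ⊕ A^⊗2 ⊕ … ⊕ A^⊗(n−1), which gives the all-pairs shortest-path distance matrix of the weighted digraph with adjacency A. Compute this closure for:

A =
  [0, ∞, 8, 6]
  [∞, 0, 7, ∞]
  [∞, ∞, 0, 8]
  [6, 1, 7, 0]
Closure =
  [0, 7, 8, 6]
  [21, 0, 7, 15]
  [14, 9, 0, 8]
  [6, 1, 7, 0]

This is the Floyd-Warshall all-pairs shortest-path computation. For each intermediate vertex k = 0, 1, …, 3, update dist[i][j] ← min(dist[i][j], dist[i][k] + dist[k][j]). The final matrix gives, for each (i, j), the minimum total weight of any directed path from i to j (possibly empty when i = j).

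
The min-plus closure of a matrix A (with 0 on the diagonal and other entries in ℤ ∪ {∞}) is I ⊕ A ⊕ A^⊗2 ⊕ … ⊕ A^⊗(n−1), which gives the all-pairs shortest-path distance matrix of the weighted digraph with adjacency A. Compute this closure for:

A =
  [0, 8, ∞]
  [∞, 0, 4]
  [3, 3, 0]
Closure =
  [0, 8, 12]
  [7, 0, 4]
  [3, 3, 0]

This is the Floyd-Warshall all-pairs shortest-path computation. For each intermediate vertex k = 0, 1, …, 2, update dist[i][j] ← min(dist[i][j], dist[i][k] + dist[k][j]). The final matrix gives, for each (i, j), the minimum total weight of any directed path from i to j (possibly empty when i = j).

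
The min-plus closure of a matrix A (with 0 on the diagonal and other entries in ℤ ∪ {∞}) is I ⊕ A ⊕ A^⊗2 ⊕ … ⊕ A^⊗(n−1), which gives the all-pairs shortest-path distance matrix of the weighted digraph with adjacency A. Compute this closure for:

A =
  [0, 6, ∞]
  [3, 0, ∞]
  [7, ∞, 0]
Closure =
  [0, 6, ∞]
  [3, 0, ∞]
  [7, 13, 0]

This is the Floyd-Warshall all-pairs shortest-path computation. For each intermediate vertex k = 0, 1, …, 2, update dist[i][j] ← min(dist[i][j], dist[i][k] + dist[k][j]). The final matrix gives, for each (i, j), the minimum total weight of any directed path from i to j (possibly empty when i = j).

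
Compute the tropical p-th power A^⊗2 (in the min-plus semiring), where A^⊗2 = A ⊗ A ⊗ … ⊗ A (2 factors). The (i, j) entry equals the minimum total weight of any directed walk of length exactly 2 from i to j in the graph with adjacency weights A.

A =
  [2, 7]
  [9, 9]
A^⊗2 =
  [4, 9]
  [11, 16]

Each entry (A^⊗2)_ij equals the minimum over all length-2 walks i = v_0 → v_1 → … → v_2 = j of Σ_t A[v_t][v_{t+1}]. For example, for (i, j) = (0, 1) we minimise over 2 possible intermediate vertex sequences; the minimum is 9, attained along the walk 0 → 0 → 1.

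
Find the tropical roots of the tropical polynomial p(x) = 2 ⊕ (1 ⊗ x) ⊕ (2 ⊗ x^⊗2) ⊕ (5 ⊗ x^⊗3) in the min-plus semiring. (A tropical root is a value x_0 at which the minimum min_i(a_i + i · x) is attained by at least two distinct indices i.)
Roots: {-3, -1, 1}

Each tropical root is a break point of the lower envelope of the lines y = a_i + i · x (there are 4 lines, with slopes 0, 1, ..., 3). Only the lines that attain the minimum somewhere contribute to roots; other lines are dominated. Here the surviving (envelope) indices are i = 3, i = 2, i = 1, i = 0.
Intersections between consecutive envelope lines give the roots: for adjacent envelope indices i < j the intersection is x = (a_i − a_j) / (j − i). Reading off the sorted break points: {-3, -1, 1}.
Verification: at each break x_0, at least two indices attain the minimum of min_i(a_i + i · x_0).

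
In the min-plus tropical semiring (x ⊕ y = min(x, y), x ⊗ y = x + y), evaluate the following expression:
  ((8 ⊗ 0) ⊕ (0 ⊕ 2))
((8 ⊗ 0) ⊕ (0 ⊕ 2)) = 0

Expand innermost to outermost. Recall ⊕ takes the minimum of its arguments and ⊗ takes their sum. Working out the expression ((8 ⊗ 0) ⊕ (0 ⊕ 2)) gives 0.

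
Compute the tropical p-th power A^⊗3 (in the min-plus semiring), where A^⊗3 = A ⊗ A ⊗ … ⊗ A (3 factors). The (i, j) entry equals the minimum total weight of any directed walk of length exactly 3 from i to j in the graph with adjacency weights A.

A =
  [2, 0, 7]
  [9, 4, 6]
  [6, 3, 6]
A^⊗3 =
  [6, 4, 8]
  [13, 11, 14]
  [10, 8, 12]

Each entry (A^⊗3)_ij equals the minimum over all length-3 walks i = v_0 → v_1 → … → v_3 = j of Σ_t A[v_t][v_{t+1}]. For example, for (i, j) = (0, 2) we minimise over 9 possible intermediate vertex sequences; the minimum is 8, attained along the walk 0 → 0 → 1 → 2.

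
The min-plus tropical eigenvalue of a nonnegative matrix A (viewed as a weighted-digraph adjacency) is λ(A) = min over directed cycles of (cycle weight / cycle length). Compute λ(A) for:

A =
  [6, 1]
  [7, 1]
λ(A) = 1

Enumerate directed cycles and compute their means (weight / length). Sample:
  cycle 0 → 0: weight = 6, length = 1, mean = 6/1 ≈ 6.000
  cycle 1 → 1: weight = 1, length = 1, mean = 1/1 ≈ 1.000
  cycle 0 → 1 → 0: weight = 8, length = 2, mean = 8/2 ≈ 4.000
  cycle 1 → 0 → 1: weight = 8, length = 2, mean = 8/2 ≈ 4.000
Minimum mean = 1.000, attained e.g. along the cycle 1 → 1 with weight 1 and length 1. So λ(A) = 1/1 = 1.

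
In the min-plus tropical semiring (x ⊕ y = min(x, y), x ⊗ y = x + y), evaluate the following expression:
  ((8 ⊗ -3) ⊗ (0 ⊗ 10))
((8 ⊗ -3) ⊗ (0 ⊗ 10)) = 15

Expand innermost to outermost. Recall ⊕ takes the minimum of its arguments and ⊗ takes their sum. Working out the expression ((8 ⊗ -3) ⊗ (0 ⊗ 10)) gives 15.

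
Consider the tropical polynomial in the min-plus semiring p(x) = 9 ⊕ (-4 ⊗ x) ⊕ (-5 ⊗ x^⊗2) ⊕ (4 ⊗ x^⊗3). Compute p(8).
p(8) = 4

A tropical monomial a ⊗ x^⊗i evaluates to a + i · x. Evaluating each term at x = 8:
  Term 0 contributes 9 + 0 · 8 = 9
  Term 1 contributes -4 + 1 · 8 = 4
  Term 2 contributes -5 + 2 · 8 = 11
  Term 3 contributes 4 + 3 · 8 = 28
p(8) = ⊕ of these = min[9, 4, 11, 28] = 4.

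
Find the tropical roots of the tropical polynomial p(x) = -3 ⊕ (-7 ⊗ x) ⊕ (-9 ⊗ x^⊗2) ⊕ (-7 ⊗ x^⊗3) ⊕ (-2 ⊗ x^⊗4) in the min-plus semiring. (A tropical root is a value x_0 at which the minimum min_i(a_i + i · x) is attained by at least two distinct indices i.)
Roots: {-5, -2, 2, 4}

Each tropical root is a break point of the lower envelope of the lines y = a_i + i · x (there are 5 lines, with slopes 0, 1, ..., 4). Only the lines that attain the minimum somewhere contribute to roots; other lines are dominated. Here the surviving (envelope) indices are i = 4, i = 3, i = 2, i = 1, i = 0.
Intersections between consecutive envelope lines give the roots: for adjacent envelope indices i < j the intersection is x = (a_i − a_j) / (j − i). Reading off the sorted break points: {-5, -2, 2, 4}.
Verification: at each break x_0, at least two indices attain the minimum of min_i(a_i + i · x_0).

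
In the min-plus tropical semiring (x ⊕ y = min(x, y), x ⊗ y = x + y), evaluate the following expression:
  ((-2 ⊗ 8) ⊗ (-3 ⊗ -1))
((-2 ⊗ 8) ⊗ (-3 ⊗ -1)) = 2

Expand innermost to outermost. Recall ⊕ takes the minimum of its arguments and ⊗ takes their sum. Working out the expression ((-2 ⊗ 8) ⊗ (-3 ⊗ -1)) gives 2.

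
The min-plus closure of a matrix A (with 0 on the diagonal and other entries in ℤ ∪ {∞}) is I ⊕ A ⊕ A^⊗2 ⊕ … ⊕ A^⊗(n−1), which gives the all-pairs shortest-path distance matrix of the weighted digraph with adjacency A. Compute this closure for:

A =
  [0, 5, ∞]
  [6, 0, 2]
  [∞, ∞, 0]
Closure =
  [0, 5, 7]
  [6, 0, 2]
  [∞, ∞, 0]

This is the Floyd-Warshall all-pairs shortest-path computation. For each intermediate vertex k = 0, 1, …, 2, update dist[i][j] ← min(dist[i][j], dist[i][k] + dist[k][j]). The final matrix gives, for each (i, j), the minimum total weight of any directed path from i to j (possibly empty when i = j).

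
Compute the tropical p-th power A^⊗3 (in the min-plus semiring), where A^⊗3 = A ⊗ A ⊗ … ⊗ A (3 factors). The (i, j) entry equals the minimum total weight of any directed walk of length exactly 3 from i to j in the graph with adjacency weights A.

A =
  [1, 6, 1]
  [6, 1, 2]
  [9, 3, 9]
A^⊗3 =
  [3, 5, 3]
  [8, 3, 4]
  [10, 5, 6]

Each entry (A^⊗3)_ij equals the minimum over all length-3 walks i = v_0 → v_1 → … → v_3 = j of Σ_t A[v_t][v_{t+1}]. For example, for (i, j) = (0, 2) we minimise over 9 possible intermediate vertex sequences; the minimum is 3, attained along the walk 0 → 0 → 0 → 2.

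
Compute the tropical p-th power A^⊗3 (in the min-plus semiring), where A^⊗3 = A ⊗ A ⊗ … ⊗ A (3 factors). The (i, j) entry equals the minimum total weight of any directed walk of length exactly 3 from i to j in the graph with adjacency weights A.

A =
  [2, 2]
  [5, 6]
A^⊗3 =
  [6, 6]
  [9, 9]

Each entry (A^⊗3)_ij equals the minimum over all length-3 walks i = v_0 → v_1 → … → v_3 = j of Σ_t A[v_t][v_{t+1}]. For example, for (i, j) = (0, 1) we minimise over 4 possible intermediate vertex sequences; the minimum is 6, attained along the walk 0 → 0 → 0 → 1.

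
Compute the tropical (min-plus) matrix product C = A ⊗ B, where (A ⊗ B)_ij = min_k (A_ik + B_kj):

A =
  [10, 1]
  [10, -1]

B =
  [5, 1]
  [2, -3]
A ⊗ B =
  [3, -2]
  [1, -4]

Apply the min-plus product entry-by-entry:
  C[0][0] = min over k of (A[0][0] + B[0][0] = 10 + 5 = 15, A[0][1] + B[1][0] = 1 + 2 = 3) = 3 (attained at k = 1)
  C[0][1] = min over k of (A[0][0] + B[0][1] = 10 + 1 = 11, A[0][1] + B[1][1] = 1 + -3 = -2) = -2 (attained at k = 1)
  C[1][0] = min over k of (A[1][0] + B[0][0] = 10 + 5 = 15, A[1][1] + B[1][0] = -1 + 2 = 1) = 1 (attained at k = 1)
  C[1][1] = min over k of (A[1][0] + B[0][1] = 10 + 1 = 11, A[1][1] + B[1][1] = -1 + -3 = -4) = -4 (attained at k = 1)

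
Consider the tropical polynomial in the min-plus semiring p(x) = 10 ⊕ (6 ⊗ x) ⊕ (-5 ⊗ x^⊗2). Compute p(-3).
p(-3) = -11

A tropical monomial a ⊗ x^⊗i evaluates to a + i · x. Evaluating each term at x = -3:
  Term 0 contributes 10 + 0 · -3 = 10
  Term 1 contributes 6 + 1 · -3 = 3
  Term 2 contributes -5 + 2 · -3 = -11
p(-3) = ⊕ of these = min[10, 3, -11] = -11.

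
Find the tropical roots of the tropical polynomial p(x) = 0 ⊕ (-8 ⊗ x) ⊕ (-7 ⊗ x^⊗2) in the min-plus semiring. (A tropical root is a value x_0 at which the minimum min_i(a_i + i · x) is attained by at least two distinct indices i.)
Roots: {-1, 8}

Each tropical root is a break point of the lower envelope of the lines y = a_i + i · x (there are 3 lines, with slopes 0, 1, ..., 2). Only the lines that attain the minimum somewhere contribute to roots; other lines are dominated. Here the surviving (envelope) indices are i = 2, i = 1, i = 0.
Intersections between consecutive envelope lines give the roots: for adjacent envelope indices i < j the intersection is x = (a_i − a_j) / (j − i). Reading off the sorted break points: {-1, 8}.
Verification: at each break x_0, at least two indices attain the minimum of min_i(a_i + i · x_0).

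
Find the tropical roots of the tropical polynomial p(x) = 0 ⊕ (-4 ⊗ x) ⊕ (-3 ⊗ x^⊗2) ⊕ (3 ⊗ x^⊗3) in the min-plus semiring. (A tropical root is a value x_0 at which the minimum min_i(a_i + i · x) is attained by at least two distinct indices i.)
Roots: {-6, -1, 4}

Each tropical root is a break point of the lower envelope of the lines y = a_i + i · x (there are 4 lines, with slopes 0, 1, ..., 3). Only the lines that attain the minimum somewhere contribute to roots; other lines are dominated. Here the surviving (envelope) indices are i = 3, i = 2, i = 1, i = 0.
Intersections between consecutive envelope lines give the roots: for adjacent envelope indices i < j the intersection is x = (a_i − a_j) / (j − i). Reading off the sorted break points: {-6, -1, 4}.
Verification: at each break x_0, at least two indices attain the minimum of min_i(a_i + i · x_0).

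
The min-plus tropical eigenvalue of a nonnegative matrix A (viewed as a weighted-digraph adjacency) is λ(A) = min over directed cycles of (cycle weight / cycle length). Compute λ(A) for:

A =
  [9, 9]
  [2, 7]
λ(A) = 11/2

Enumerate directed cycles and compute their means (weight / length). Sample:
  cycle 0 → 0: weight = 9, length = 1, mean = 9/1 ≈ 9.000
  cycle 1 → 1: weight = 7, length = 1, mean = 7/1 ≈ 7.000
  cycle 0 → 1 → 0: weight = 11, length = 2, mean = 11/2 ≈ 5.500
  cycle 1 → 0 → 1: weight = 11, length = 2, mean = 11/2 ≈ 5.500
Minimum mean = 5.500, attained e.g. along the cycle 0 → 1 → 0 with weight 11 and length 2. So λ(A) = 11/2 = 11/2.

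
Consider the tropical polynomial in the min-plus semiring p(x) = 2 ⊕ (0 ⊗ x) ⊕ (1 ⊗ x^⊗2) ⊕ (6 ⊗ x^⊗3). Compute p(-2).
p(-2) = -3

A tropical monomial a ⊗ x^⊗i evaluates to a + i · x. Evaluating each term at x = -2:
  Term 0 contributes 2 + 0 · -2 = 2
  Term 1 contributes 0 + 1 · -2 = -2
  Term 2 contributes 1 + 2 · -2 = -3
  Term 3 contributes 6 + 3 · -2 = 0
p(-2) = ⊕ of these = min[2, -2, -3, 0] = -3.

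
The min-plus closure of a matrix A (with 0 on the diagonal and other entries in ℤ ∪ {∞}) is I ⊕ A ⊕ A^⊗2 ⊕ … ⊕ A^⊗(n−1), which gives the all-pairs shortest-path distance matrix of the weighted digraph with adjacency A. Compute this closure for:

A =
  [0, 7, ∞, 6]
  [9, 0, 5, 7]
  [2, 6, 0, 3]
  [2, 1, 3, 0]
Closure =
  [0, 7, 9, 6]
  [7, 0, 5, 7]
  [2, 4, 0, 3]
  [2, 1, 3, 0]

This is the Floyd-Warshall all-pairs shortest-path computation. For each intermediate vertex k = 0, 1, …, 3, update dist[i][j] ← min(dist[i][j], dist[i][k] + dist[k][j]). The final matrix gives, for each (i, j), the minimum total weight of any directed path from i to j (possibly empty when i = j).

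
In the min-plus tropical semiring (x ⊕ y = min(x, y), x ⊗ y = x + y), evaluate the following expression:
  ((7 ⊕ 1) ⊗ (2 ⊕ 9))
((7 ⊕ 1) ⊗ (2 ⊕ 9)) = 3

Expand innermost to outermost. Recall ⊕ takes the minimum of its arguments and ⊗ takes their sum. Working out the expression ((7 ⊕ 1) ⊗ (2 ⊕ 9)) gives 3.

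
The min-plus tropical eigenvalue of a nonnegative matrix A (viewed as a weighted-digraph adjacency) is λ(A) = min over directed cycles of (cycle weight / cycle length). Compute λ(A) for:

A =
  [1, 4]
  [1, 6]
λ(A) = 1

Enumerate directed cycles and compute their means (weight / length). Sample:
  cycle 0 → 0: weight = 1, length = 1, mean = 1/1 ≈ 1.000
  cycle 1 → 1: weight = 6, length = 1, mean = 6/1 ≈ 6.000
  cycle 0 → 1 → 0: weight = 5, length = 2, mean = 5/2 ≈ 2.500
  cycle 1 → 0 → 1: weight = 5, length = 2, mean = 5/2 ≈ 2.500
Minimum mean = 1.000, attained e.g. along the cycle 0 → 0 with weight 1 and length 1. So λ(A) = 1/1 = 1.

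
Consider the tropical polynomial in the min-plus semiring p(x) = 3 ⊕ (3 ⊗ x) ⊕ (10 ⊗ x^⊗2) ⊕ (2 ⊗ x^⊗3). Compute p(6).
p(6) = 3

A tropical monomial a ⊗ x^⊗i evaluates to a + i · x. Evaluating each term at x = 6:
  Term 0 contributes 3 + 0 · 6 = 3
  Term 1 contributes 3 + 1 · 6 = 9
  Term 2 contributes 10 + 2 · 6 = 22
  Term 3 contributes 2 + 3 · 6 = 20
p(6) = ⊕ of these = min[3, 9, 22, 20] = 3.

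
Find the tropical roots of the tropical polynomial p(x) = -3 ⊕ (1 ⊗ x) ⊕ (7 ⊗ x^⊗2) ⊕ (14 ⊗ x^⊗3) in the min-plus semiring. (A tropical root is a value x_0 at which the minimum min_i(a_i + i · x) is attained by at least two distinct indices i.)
Roots: {-7, -6, -4}

Each tropical root is a break point of the lower envelope of the lines y = a_i + i · x (there are 4 lines, with slopes 0, 1, ..., 3). Only the lines that attain the minimum somewhere contribute to roots; other lines are dominated. Here the surviving (envelope) indices are i = 3, i = 2, i = 1, i = 0.
Intersections between consecutive envelope lines give the roots: for adjacent envelope indices i < j the intersection is x = (a_i − a_j) / (j − i). Reading off the sorted break points: {-7, -6, -4}.
Verification: at each break x_0, at least two indices attain the minimum of min_i(a_i + i · x_0).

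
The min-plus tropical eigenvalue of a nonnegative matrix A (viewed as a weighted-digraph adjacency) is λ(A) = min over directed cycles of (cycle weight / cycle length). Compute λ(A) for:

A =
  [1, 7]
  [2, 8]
λ(A) = 1

Enumerate directed cycles and compute their means (weight / length). Sample:
  cycle 0 → 0: weight = 1, length = 1, mean = 1/1 ≈ 1.000
  cycle 1 → 1: weight = 8, length = 1, mean = 8/1 ≈ 8.000
  cycle 0 → 1 → 0: weight = 9, length = 2, mean = 9/2 ≈ 4.500
  cycle 1 → 0 → 1: weight = 9, length = 2, mean = 9/2 ≈ 4.500
Minimum mean = 1.000, attained e.g. along the cycle 0 → 0 with weight 1 and length 1. So λ(A) = 1/1 = 1.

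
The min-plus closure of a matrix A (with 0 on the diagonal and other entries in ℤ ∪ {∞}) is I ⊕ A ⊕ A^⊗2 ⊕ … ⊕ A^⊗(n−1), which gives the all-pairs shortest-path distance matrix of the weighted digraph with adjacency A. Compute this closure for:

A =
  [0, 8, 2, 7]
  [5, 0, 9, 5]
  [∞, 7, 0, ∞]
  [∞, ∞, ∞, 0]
Closure =
  [0, 8, 2, 7]
  [5, 0, 7, 5]
  [12, 7, 0, 12]
  [∞, ∞, ∞, 0]

This is the Floyd-Warshall all-pairs shortest-path computation. For each intermediate vertex k = 0, 1, …, 3, update dist[i][j] ← min(dist[i][j], dist[i][k] + dist[k][j]). The final matrix gives, for each (i, j), the minimum total weight of any directed path from i to j (possibly empty when i = j).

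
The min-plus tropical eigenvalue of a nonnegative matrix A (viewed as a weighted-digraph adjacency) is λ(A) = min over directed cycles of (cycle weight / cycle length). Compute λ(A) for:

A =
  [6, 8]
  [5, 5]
λ(A) = 5

Enumerate directed cycles and compute their means (weight / length). Sample:
  cycle 0 → 0: weight = 6, length = 1, mean = 6/1 ≈ 6.000
  cycle 1 → 1: weight = 5, length = 1, mean = 5/1 ≈ 5.000
  cycle 0 → 1 → 0: weight = 13, length = 2, mean = 13/2 ≈ 6.500
  cycle 1 → 0 → 1: weight = 13, length = 2, mean = 13/2 ≈ 6.500
Minimum mean = 5.000, attained e.g. along the cycle 1 → 1 with weight 5 and length 1. So λ(A) = 5/1 = 5.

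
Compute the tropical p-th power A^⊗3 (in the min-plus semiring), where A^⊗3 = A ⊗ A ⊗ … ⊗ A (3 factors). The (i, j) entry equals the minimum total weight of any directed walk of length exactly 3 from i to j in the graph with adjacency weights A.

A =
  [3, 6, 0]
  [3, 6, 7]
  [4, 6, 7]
A^⊗3 =
  [7, 9, 4]
  [7, 9, 6]
  [8, 10, 7]

Each entry (A^⊗3)_ij equals the minimum over all length-3 walks i = v_0 → v_1 → … → v_3 = j of Σ_t A[v_t][v_{t+1}]. For example, for (i, j) = (0, 2) we minimise over 9 possible intermediate vertex sequences; the minimum is 4, attained along the walk 0 → 2 → 0 → 2.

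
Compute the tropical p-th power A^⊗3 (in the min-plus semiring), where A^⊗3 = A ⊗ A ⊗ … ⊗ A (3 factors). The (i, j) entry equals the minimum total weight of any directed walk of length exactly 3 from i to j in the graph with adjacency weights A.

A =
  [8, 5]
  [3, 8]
A^⊗3 =
  [16, 13]
  [11, 16]

Each entry (A^⊗3)_ij equals the minimum over all length-3 walks i = v_0 → v_1 → … → v_3 = j of Σ_t A[v_t][v_{t+1}]. For example, for (i, j) = (0, 1) we minimise over 4 possible intermediate vertex sequences; the minimum is 13, attained along the walk 0 → 1 → 0 → 1.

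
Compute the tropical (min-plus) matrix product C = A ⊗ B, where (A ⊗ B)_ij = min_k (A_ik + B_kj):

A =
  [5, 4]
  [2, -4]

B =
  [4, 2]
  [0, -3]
A ⊗ B =
  [4, 1]
  [-4, -7]

Apply the min-plus product entry-by-entry:
  C[0][0] = min over k of (A[0][0] + B[0][0] = 5 + 4 = 9, A[0][1] + B[1][0] = 4 + 0 = 4) = 4 (attained at k = 1)
  C[0][1] = min over k of (A[0][0] + B[0][1] = 5 + 2 = 7, A[0][1] + B[1][1] = 4 + -3 = 1) = 1 (attained at k = 1)
  C[1][0] = min over k of (A[1][0] + B[0][0] = 2 + 4 = 6, A[1][1] + B[1][0] = -4 + 0 = -4) = -4 (attained at k = 1)
  C[1][1] = min over k of (A[1][0] + B[0][1] = 2 + 2 = 4, A[1][1] + B[1][1] = -4 + -3 = -7) = -7 (attained at k = 1)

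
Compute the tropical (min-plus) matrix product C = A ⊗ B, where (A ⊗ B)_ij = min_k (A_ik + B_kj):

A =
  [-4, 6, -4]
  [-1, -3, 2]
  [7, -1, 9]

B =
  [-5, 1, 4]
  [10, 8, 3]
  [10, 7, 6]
A ⊗ B =
  [-9, -3, 0]
  [-6, 0, 0]
  [2, 7, 2]

Apply the min-plus product entry-by-entry:
  C[0][0] = min over k of (A[0][0] + B[0][0] = -4 + -5 = -9, A[0][1] + B[1][0] = 6 + 10 = 16, A[0][2] + B[2][0] = -4 + 10 = 6) = -9 (attained at k = 0)
  C[0][1] = min over k of (A[0][0] + B[0][1] = -4 + 1 = -3, A[0][1] + B[1][1] = 6 + 8 = 14, A[0][2] + B[2][1] = -4 + 7 = 3) = -3 (attained at k = 0)
  C[0][2] = min over k of (A[0][0] + B[0][2] = -4 + 4 = 0, A[0][1] + B[1][2] = 6 + 3 = 9, A[0][2] + B[2][2] = -4 + 6 = 2) = 0 (attained at k = 0)
  C[1][0] = min over k of (A[1][0] + B[0][0] = -1 + -5 = -6, A[1][1] + B[1][0] = -3 + 10 = 7, A[1][2] + B[2][0] = 2 + 10 = 12) = -6 (attained at k = 0)
  C[1][1] = min over k of (A[1][0] + B[0][1] = -1 + 1 = 0, A[1][1] + B[1][1] = -3 + 8 = 5, A[1][2] + B[2][1] = 2 + 7 = 9) = 0 (attained at k = 0)
  C[1][2] = min over k of (A[1][0] + B[0][2] = -1 + 4 = 3, A[1][1] + B[1][2] = -3 + 3 = 0, A[1][2] + B[2][2] = 2 + 6 = 8) = 0 (attained at k = 1)
  C[2][0] = min over k of (A[2][0] + B[0][0] = 7 + -5 = 2, A[2][1] + B[1][0] = -1 + 10 = 9, A[2][2] + B[2][0] = 9 + 10 = 19) = 2 (attained at k = 0)
  C[2][1] = min over k of (A[2][0] + B[0][1] = 7 + 1 = 8, A[2][1] + B[1][1] = -1 + 8 = 7, A[2][2] + B[2][1] = 9 + 7 = 16) = 7 (attained at k = 1)
  C[2][2] = min over k of (A[2][0] + B[0][2] = 7 + 4 = 11, A[2][1] + B[1][2] = -1 + 3 = 2, A[2][2] + B[2][2] = 9 + 6 = 15) = 2 (attained at k = 1)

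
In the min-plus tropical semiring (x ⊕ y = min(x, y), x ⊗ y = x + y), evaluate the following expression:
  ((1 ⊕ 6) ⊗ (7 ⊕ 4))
((1 ⊕ 6) ⊗ (7 ⊕ 4)) = 5

Expand innermost to outermost. Recall ⊕ takes the minimum of its arguments and ⊗ takes their sum. Working out the expression ((1 ⊕ 6) ⊗ (7 ⊕ 4)) gives 5.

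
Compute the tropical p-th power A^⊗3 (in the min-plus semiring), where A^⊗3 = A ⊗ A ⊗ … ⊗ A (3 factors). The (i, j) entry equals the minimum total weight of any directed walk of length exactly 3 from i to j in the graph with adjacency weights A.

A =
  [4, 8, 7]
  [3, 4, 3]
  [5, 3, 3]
A^⊗3 =
  [12, 13, 13]
  [9, 9, 9]
  [9, 9, 9]

Each entry (A^⊗3)_ij equals the minimum over all length-3 walks i = v_0 → v_1 → … → v_3 = j of Σ_t A[v_t][v_{t+1}]. For example, for (i, j) = (0, 2) we minimise over 9 possible intermediate vertex sequences; the minimum is 13, attained along the walk 0 → 2 → 1 → 2.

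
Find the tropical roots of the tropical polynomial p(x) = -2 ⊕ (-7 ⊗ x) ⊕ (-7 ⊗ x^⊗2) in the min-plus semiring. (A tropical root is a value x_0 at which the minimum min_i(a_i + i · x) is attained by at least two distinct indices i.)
Roots: {0, 5}

Each tropical root is a break point of the lower envelope of the lines y = a_i + i · x (there are 3 lines, with slopes 0, 1, ..., 2). Only the lines that attain the minimum somewhere contribute to roots; other lines are dominated. Here the surviving (envelope) indices are i = 2, i = 1, i = 0.
Intersections between consecutive envelope lines give the roots: for adjacent envelope indices i < j the intersection is x = (a_i − a_j) / (j − i). Reading off the sorted break points: {0, 5}.
Verification: at each break x_0, at least two indices attain the minimum of min_i(a_i + i · x_0).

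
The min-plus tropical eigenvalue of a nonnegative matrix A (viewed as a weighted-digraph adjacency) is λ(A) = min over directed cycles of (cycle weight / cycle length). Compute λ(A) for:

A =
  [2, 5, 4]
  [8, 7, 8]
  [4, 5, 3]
λ(A) = 2

Enumerate directed cycles and compute their means (weight / length). Sample:
  cycle 0 → 0: weight = 2, length = 1, mean = 2/1 ≈ 2.000
  cycle 1 → 1: weight = 7, length = 1, mean = 7/1 ≈ 7.000
  cycle 2 → 2: weight = 3, length = 1, mean = 3/1 ≈ 3.000
  cycle 0 → 1 → 0: weight = 13, length = 2, mean = 13/2 ≈ 6.500
  cycle 0 → 2 → 0: weight = 8, length = 2, mean = 8/2 ≈ 4.000
  cycle 1 → 0 → 1: weight = 13, length = 2, mean = 13/2 ≈ 6.500
Minimum mean = 2.000, attained e.g. along the cycle 0 → 0 with weight 2 and length 1. So λ(A) = 2/1 = 2.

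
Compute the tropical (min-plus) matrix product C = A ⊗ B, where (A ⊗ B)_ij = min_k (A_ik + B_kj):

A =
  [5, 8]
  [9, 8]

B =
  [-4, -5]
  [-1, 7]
A ⊗ B =
  [1, 0]
  [5, 4]

Apply the min-plus product entry-by-entry:
  C[0][0] = min over k of (A[0][0] + B[0][0] = 5 + -4 = 1, A[0][1] + B[1][0] = 8 + -1 = 7) = 1 (attained at k = 0)
  C[0][1] = min over k of (A[0][0] + B[0][1] = 5 + -5 = 0, A[0][1] + B[1][1] = 8 + 7 = 15) = 0 (attained at k = 0)
  C[1][0] = min over k of (A[1][0] + B[0][0] = 9 + -4 = 5, A[1][1] + B[1][0] = 8 + -1 = 7) = 5 (attained at k = 0)
  C[1][1] = min over k of (A[1][0] + B[0][1] = 9 + -5 = 4, A[1][1] + B[1][1] = 8 + 7 = 15) = 4 (attained at k = 0)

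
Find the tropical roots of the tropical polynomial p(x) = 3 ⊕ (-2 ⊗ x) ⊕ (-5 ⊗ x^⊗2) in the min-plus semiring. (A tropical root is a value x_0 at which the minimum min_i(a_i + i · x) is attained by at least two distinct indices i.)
Roots: {3, 5}

Each tropical root is a break point of the lower envelope of the lines y = a_i + i · x (there are 3 lines, with slopes 0, 1, ..., 2). Only the lines that attain the minimum somewhere contribute to roots; other lines are dominated. Here the surviving (envelope) indices are i = 2, i = 1, i = 0.
Intersections between consecutive envelope lines give the roots: for adjacent envelope indices i < j the intersection is x = (a_i − a_j) / (j − i). Reading off the sorted break points: {3, 5}.
Verification: at each break x_0, at least two indices attain the minimum of min_i(a_i + i · x_0).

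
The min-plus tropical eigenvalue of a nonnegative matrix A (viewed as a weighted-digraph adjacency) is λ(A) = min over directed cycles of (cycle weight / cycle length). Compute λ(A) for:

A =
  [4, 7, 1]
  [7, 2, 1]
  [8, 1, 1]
λ(A) = 1

Enumerate directed cycles and compute their means (weight / length). Sample:
  cycle 0 → 0: weight = 4, length = 1, mean = 4/1 ≈ 4.000
  cycle 1 → 1: weight = 2, length = 1, mean = 2/1 ≈ 2.000
  cycle 2 → 2: weight = 1, length = 1, mean = 1/1 ≈ 1.000
  cycle 0 → 1 → 0: weight = 14, length = 2, mean = 14/2 ≈ 7.000
  cycle 0 → 2 → 0: weight = 9, length = 2, mean = 9/2 ≈ 4.500
  cycle 1 → 0 → 1: weight = 14, length = 2, mean = 14/2 ≈ 7.000
Minimum mean = 1.000, attained e.g. along the cycle 2 → 2 with weight 1 and length 1. So λ(A) = 1/1 = 1.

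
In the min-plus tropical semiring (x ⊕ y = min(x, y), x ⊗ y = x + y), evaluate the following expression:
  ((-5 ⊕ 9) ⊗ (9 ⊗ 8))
((-5 ⊕ 9) ⊗ (9 ⊗ 8)) = 12

Expand innermost to outermost. Recall ⊕ takes the minimum of its arguments and ⊗ takes their sum. Working out the expression ((-5 ⊕ 9) ⊗ (9 ⊗ 8)) gives 12.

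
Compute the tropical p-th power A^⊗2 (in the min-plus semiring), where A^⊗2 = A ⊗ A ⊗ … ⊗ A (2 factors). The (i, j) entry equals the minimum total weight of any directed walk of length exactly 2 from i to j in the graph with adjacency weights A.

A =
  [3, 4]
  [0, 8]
A^⊗2 =
  [4, 7]
  [3, 4]

Each entry (A^⊗2)_ij equals the minimum over all length-2 walks i = v_0 → v_1 → … → v_2 = j of Σ_t A[v_t][v_{t+1}]. For example, for (i, j) = (0, 1) we minimise over 2 possible intermediate vertex sequences; the minimum is 7, attained along the walk 0 → 0 → 1.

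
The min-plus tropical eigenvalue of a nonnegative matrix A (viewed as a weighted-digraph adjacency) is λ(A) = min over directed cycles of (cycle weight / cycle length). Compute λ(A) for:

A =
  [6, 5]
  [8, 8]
λ(A) = 6

Enumerate directed cycles and compute their means (weight / length). Sample:
  cycle 0 → 0: weight = 6, length = 1, mean = 6/1 ≈ 6.000
  cycle 1 → 1: weight = 8, length = 1, mean = 8/1 ≈ 8.000
  cycle 0 → 1 → 0: weight = 13, length = 2, mean = 13/2 ≈ 6.500
  cycle 1 → 0 → 1: weight = 13, length = 2, mean = 13/2 ≈ 6.500
Minimum mean = 6.000, attained e.g. along the cycle 0 → 0 with weight 6 and length 1. So λ(A) = 6/1 = 6.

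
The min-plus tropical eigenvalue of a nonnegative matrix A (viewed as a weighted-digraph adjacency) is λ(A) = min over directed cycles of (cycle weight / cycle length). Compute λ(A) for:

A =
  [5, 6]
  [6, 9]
λ(A) = 5

Enumerate directed cycles and compute their means (weight / length). Sample:
  cycle 0 → 0: weight = 5, length = 1, mean = 5/1 ≈ 5.000
  cycle 1 → 1: weight = 9, length = 1, mean = 9/1 ≈ 9.000
  cycle 0 → 1 → 0: weight = 12, length = 2, mean = 12/2 ≈ 6.000
  cycle 1 → 0 → 1: weight = 12, length = 2, mean = 12/2 ≈ 6.000
Minimum mean = 5.000, attained e.g. along the cycle 0 → 0 with weight 5 and length 1. So λ(A) = 5/1 = 5.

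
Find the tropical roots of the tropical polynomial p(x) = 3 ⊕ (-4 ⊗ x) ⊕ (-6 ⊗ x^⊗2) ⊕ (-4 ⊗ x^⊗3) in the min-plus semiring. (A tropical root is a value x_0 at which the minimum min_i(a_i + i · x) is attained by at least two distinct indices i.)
Roots: {-2, 2, 7}

Each tropical root is a break point of the lower envelope of the lines y = a_i + i · x (there are 4 lines, with slopes 0, 1, ..., 3). Only the lines that attain the minimum somewhere contribute to roots; other lines are dominated. Here the surviving (envelope) indices are i = 3, i = 2, i = 1, i = 0.
Intersections between consecutive envelope lines give the roots: for adjacent envelope indices i < j the intersection is x = (a_i − a_j) / (j − i). Reading off the sorted break points: {-2, 2, 7}.
Verification: at each break x_0, at least two indices attain the minimum of min_i(a_i + i · x_0).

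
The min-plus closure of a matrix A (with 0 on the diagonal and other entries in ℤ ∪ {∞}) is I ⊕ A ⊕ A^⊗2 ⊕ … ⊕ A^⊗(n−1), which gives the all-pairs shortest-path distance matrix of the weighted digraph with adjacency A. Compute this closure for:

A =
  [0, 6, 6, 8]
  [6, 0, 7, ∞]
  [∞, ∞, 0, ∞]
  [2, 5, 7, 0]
Closure =
  [0, 6, 6, 8]
  [6, 0, 7, 14]
  [∞, ∞, 0, ∞]
  [2, 5, 7, 0]

This is the Floyd-Warshall all-pairs shortest-path computation. For each intermediate vertex k = 0, 1, …, 3, update dist[i][j] ← min(dist[i][j], dist[i][k] + dist[k][j]). The final matrix gives, for each (i, j), the minimum total weight of any directed path from i to j (possibly empty when i = j).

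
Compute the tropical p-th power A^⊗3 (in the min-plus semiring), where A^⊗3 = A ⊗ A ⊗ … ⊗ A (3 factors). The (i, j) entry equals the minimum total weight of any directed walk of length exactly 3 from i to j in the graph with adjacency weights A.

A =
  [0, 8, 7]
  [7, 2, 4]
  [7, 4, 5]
A^⊗3 =
  [0, 8, 7]
  [7, 6, 8]
  [7, 8, 10]

Each entry (A^⊗3)_ij equals the minimum over all length-3 walks i = v_0 → v_1 → … → v_3 = j of Σ_t A[v_t][v_{t+1}]. For example, for (i, j) = (0, 2) we minimise over 9 possible intermediate vertex sequences; the minimum is 7, attained along the walk 0 → 0 → 0 → 2.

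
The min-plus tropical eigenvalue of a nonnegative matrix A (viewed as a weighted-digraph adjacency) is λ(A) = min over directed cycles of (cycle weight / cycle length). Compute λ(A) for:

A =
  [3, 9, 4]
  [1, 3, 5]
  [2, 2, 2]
λ(A) = 2

Enumerate directed cycles and compute their means (weight / length). Sample:
  cycle 0 → 0: weight = 3, length = 1, mean = 3/1 ≈ 3.000
  cycle 1 → 1: weight = 3, length = 1, mean = 3/1 ≈ 3.000
  cycle 2 → 2: weight = 2, length = 1, mean = 2/1 ≈ 2.000
  cycle 0 → 1 → 0: weight = 10, length = 2, mean = 10/2 ≈ 5.000
  cycle 0 → 2 → 0: weight = 6, length = 2, mean = 6/2 ≈ 3.000
  cycle 1 → 0 → 1: weight = 10, length = 2, mean = 10/2 ≈ 5.000
Minimum mean = 2.000, attained e.g. along the cycle 2 → 2 with weight 2 and length 1. So λ(A) = 2/1 = 2.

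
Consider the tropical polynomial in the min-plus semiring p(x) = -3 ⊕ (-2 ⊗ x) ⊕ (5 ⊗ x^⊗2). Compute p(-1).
p(-1) = -3

A tropical monomial a ⊗ x^⊗i evaluates to a + i · x. Evaluating each term at x = -1:
  Term 0 contributes -3 + 0 · -1 = -3
  Term 1 contributes -2 + 1 · -1 = -3
  Term 2 contributes 5 + 2 · -1 = 3
p(-1) = ⊕ of these = min[-3, -3, 3] = -3.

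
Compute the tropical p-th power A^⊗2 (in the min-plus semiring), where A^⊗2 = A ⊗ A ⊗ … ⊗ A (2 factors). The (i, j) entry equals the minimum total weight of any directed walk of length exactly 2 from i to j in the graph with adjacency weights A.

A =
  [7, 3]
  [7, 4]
A^⊗2 =
  [10, 7]
  [11, 8]

Each entry (A^⊗2)_ij equals the minimum over all length-2 walks i = v_0 → v_1 → … → v_2 = j of Σ_t A[v_t][v_{t+1}]. For example, for (i, j) = (0, 1) we minimise over 2 possible intermediate vertex sequences; the minimum is 7, attained along the walk 0 → 1 → 1.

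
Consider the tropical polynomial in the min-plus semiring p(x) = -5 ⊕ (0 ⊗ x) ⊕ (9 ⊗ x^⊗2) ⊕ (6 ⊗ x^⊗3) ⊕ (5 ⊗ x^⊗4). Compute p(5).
p(5) = -5

A tropical monomial a ⊗ x^⊗i evaluates to a + i · x. Evaluating each term at x = 5:
  Term 0 contributes -5 + 0 · 5 = -5
  Term 1 contributes 0 + 1 · 5 = 5
  Term 2 contributes 9 + 2 · 5 = 19
  Term 3 contributes 6 + 3 · 5 = 21
  Term 4 contributes 5 + 4 · 5 = 25
p(5) = ⊕ of these = min[-5, 5, 19, 21, 25] = -5.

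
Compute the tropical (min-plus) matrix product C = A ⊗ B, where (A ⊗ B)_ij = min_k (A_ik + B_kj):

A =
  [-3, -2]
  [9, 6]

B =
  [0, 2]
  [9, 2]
A ⊗ B =
  [-3, -1]
  [9, 8]

Apply the min-plus product entry-by-entry:
  C[0][0] = min over k of (A[0][0] + B[0][0] = -3 + 0 = -3, A[0][1] + B[1][0] = -2 + 9 = 7) = -3 (attained at k = 0)
  C[0][1] = min over k of (A[0][0] + B[0][1] = -3 + 2 = -1, A[0][1] + B[1][1] = -2 + 2 = 0) = -1 (attained at k = 0)
  C[1][0] = min over k of (A[1][0] + B[0][0] = 9 + 0 = 9, A[1][1] + B[1][0] = 6 + 9 = 15) = 9 (attained at k = 0)
  C[1][1] = min over k of (A[1][0] + B[0][1] = 9 + 2 = 11, A[1][1] + B[1][1] = 6 + 2 = 8) = 8 (attained at k = 1)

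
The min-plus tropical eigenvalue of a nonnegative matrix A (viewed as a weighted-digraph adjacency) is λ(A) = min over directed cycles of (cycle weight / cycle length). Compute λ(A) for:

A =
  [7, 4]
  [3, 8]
λ(A) = 7/2

Enumerate directed cycles and compute their means (weight / length). Sample:
  cycle 0 → 0: weight = 7, length = 1, mean = 7/1 ≈ 7.000
  cycle 1 → 1: weight = 8, length = 1, mean = 8/1 ≈ 8.000
  cycle 0 → 1 → 0: weight = 7, length = 2, mean = 7/2 ≈ 3.500
  cycle 1 → 0 → 1: weight = 7, length = 2, mean = 7/2 ≈ 3.500
Minimum mean = 3.500, attained e.g. along the cycle 0 → 1 → 0 with weight 7 and length 2. So λ(A) = 7/2 = 7/2.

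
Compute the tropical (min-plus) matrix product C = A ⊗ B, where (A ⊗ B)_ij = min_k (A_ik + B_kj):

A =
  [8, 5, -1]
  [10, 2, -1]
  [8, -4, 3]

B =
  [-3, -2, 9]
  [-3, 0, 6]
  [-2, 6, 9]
A ⊗ B =
  [-3, 5, 8]
  [-3, 2, 8]
  [-7, -4, 2]

Apply the min-plus product entry-by-entry:
  C[0][0] = min over k of (A[0][0] + B[0][0] = 8 + -3 = 5, A[0][1] + B[1][0] = 5 + -3 = 2, A[0][2] + B[2][0] = -1 + -2 = -3) = -3 (attained at k = 2)
  C[0][1] = min over k of (A[0][0] + B[0][1] = 8 + -2 = 6, A[0][1] + B[1][1] = 5 + 0 = 5, A[0][2] + B[2][1] = -1 + 6 = 5) = 5 (attained at k = 1)
  C[0][2] = min over k of (A[0][0] + B[0][2] = 8 + 9 = 17, A[0][1] + B[1][2] = 5 + 6 = 11, A[0][2] + B[2][2] = -1 + 9 = 8) = 8 (attained at k = 2)
  C[1][0] = min over k of (A[1][0] + B[0][0] = 10 + -3 = 7, A[1][1] + B[1][0] = 2 + -3 = -1, A[1][2] + B[2][0] = -1 + -2 = -3) = -3 (attained at k = 2)
  C[1][1] = min over k of (A[1][0] + B[0][1] = 10 + -2 = 8, A[1][1] + B[1][1] = 2 + 0 = 2, A[1][2] + B[2][1] = -1 + 6 = 5) = 2 (attained at k = 1)
  C[1][2] = min over k of (A[1][0] + B[0][2] = 10 + 9 = 19, A[1][1] + B[1][2] = 2 + 6 = 8, A[1][2] + B[2][2] = -1 + 9 = 8) = 8 (attained at k = 1)
  C[2][0] = min over k of (A[2][0] + B[0][0] = 8 + -3 = 5, A[2][1] + B[1][0] = -4 + -3 = -7, A[2][2] + B[2][0] = 3 + -2 = 1) = -7 (attained at k = 1)
  C[2][1] = min over k of (A[2][0] + B[0][1] = 8 + -2 = 6, A[2][1] + B[1][1] = -4 + 0 = -4, A[2][2] + B[2][1] = 3 + 6 = 9) = -4 (attained at k = 1)
  C[2][2] = min over k of (A[2][0] + B[0][2] = 8 + 9 = 17, A[2][1] + B[1][2] = -4 + 6 = 2, A[2][2] + B[2][2] = 3 + 9 = 12) = 2 (attained at k = 1)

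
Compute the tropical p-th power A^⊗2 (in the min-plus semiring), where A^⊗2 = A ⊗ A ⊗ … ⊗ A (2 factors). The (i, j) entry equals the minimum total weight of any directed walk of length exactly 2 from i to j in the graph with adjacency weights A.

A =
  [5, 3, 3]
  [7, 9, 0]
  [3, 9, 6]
A^⊗2 =
  [6, 8, 3]
  [3, 9, 6]
  [8, 6, 6]

Each entry (A^⊗2)_ij equals the minimum over all length-2 walks i = v_0 → v_1 → … → v_2 = j of Σ_t A[v_t][v_{t+1}]. For example, for (i, j) = (0, 2) we minimise over 3 possible intermediate vertex sequences; the minimum is 3, attained along the walk 0 → 1 → 2.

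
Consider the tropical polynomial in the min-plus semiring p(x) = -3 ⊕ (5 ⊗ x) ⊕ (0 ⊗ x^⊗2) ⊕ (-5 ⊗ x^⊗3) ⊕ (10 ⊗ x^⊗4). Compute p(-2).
p(-2) = -11

A tropical monomial a ⊗ x^⊗i evaluates to a + i · x. Evaluating each term at x = -2:
  Term 0 contributes -3 + 0 · -2 = -3
  Term 1 contributes 5 + 1 · -2 = 3
  Term 2 contributes 0 + 2 · -2 = -4
  Term 3 contributes -5 + 3 · -2 = -11
  Term 4 contributes 10 + 4 · -2 = 2
p(-2) = ⊕ of these = min[-3, 3, -4, -11, 2] = -11.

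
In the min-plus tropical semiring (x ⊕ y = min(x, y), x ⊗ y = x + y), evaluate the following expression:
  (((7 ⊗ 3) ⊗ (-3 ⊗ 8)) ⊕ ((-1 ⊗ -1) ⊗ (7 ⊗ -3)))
(((7 ⊗ 3) ⊗ (-3 ⊗ 8)) ⊕ ((-1 ⊗ -1) ⊗ (7 ⊗ -3))) = 2

Expand innermost to outermost. Recall ⊕ takes the minimum of its arguments and ⊗ takes their sum. Working out the expression (((7 ⊗ 3) ⊗ (-3 ⊗ 8)) ⊕ ((-1 ⊗ -1) ⊗ (7 ⊗ -3))) gives 2.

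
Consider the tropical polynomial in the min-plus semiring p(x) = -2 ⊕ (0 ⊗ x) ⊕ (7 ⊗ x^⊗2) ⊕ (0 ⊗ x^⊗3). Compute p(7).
p(7) = -2

A tropical monomial a ⊗ x^⊗i evaluates to a + i · x. Evaluating each term at x = 7:
  Term 0 contributes -2 + 0 · 7 = -2
  Term 1 contributes 0 + 1 · 7 = 7
  Term 2 contributes 7 + 2 · 7 = 21
  Term 3 contributes 0 + 3 · 7 = 21
p(7) = ⊕ of these = min[-2, 7, 21, 21] = -2.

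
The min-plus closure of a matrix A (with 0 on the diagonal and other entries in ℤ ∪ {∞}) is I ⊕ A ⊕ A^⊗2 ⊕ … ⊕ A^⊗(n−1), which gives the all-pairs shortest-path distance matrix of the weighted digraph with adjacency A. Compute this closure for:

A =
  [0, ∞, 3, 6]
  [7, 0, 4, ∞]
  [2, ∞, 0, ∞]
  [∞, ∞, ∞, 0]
Closure =
  [0, ∞, 3, 6]
  [6, 0, 4, 12]
  [2, ∞, 0, 8]
  [∞, ∞, ∞, 0]

This is the Floyd-Warshall all-pairs shortest-path computation. For each intermediate vertex k = 0, 1, …, 3, update dist[i][j] ← min(dist[i][j], dist[i][k] + dist[k][j]). The final matrix gives, for each (i, j), the minimum total weight of any directed path from i to j (possibly empty when i = j).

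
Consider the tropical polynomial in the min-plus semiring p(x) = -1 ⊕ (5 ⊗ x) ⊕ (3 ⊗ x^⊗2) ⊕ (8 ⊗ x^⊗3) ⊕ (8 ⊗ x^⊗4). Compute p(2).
p(2) = -1

A tropical monomial a ⊗ x^⊗i evaluates to a + i · x. Evaluating each term at x = 2:
  Term 0 contributes -1 + 0 · 2 = -1
  Term 1 contributes 5 + 1 · 2 = 7
  Term 2 contributes 3 + 2 · 2 = 7
  Term 3 contributes 8 + 3 · 2 = 14
  Term 4 contributes 8 + 4 · 2 = 16
p(2) = ⊕ of these = min[-1, 7, 7, 14, 16] = -1.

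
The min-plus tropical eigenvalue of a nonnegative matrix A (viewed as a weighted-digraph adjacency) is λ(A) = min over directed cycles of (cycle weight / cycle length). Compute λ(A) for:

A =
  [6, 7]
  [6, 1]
λ(A) = 1

Enumerate directed cycles and compute their means (weight / length). Sample:
  cycle 0 → 0: weight = 6, length = 1, mean = 6/1 ≈ 6.000
  cycle 1 → 1: weight = 1, length = 1, mean = 1/1 ≈ 1.000
  cycle 0 → 1 → 0: weight = 13, length = 2, mean = 13/2 ≈ 6.500
  cycle 1 → 0 → 1: weight = 13, length = 2, mean = 13/2 ≈ 6.500
Minimum mean = 1.000, attained e.g. along the cycle 1 → 1 with weight 1 and length 1. So λ(A) = 1/1 = 1.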